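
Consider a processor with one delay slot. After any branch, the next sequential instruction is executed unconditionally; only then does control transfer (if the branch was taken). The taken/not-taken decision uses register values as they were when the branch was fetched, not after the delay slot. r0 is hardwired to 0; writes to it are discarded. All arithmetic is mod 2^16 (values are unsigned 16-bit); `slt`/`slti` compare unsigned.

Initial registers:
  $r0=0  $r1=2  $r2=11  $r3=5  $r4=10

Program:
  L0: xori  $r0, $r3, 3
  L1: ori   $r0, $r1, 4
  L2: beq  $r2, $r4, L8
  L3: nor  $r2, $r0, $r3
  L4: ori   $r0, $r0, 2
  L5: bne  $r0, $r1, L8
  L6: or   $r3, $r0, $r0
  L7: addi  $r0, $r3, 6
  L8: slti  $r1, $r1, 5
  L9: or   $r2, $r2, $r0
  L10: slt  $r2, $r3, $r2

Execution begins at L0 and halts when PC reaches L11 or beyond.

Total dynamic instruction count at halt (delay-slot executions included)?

10

[0] xori  $r0, $r3, 3  →  {$r0:0, $r1:2, $r2:11, $r3:5, $r4:10}
[1] ori   $r0, $r1, 4  →  {$r0:0, $r1:2, $r2:11, $r3:5, $r4:10}
[2] beq  $r2, $r4, L8  →  {$r0:0, $r1:2, $r2:11, $r3:5, $r4:10}  ⟨branch fallthrough⟩
[3] nor  $r2, $r0, $r3  →  {$r0:0, $r1:2, $r2:65530, $r3:5, $r4:10}
[4] ori   $r0, $r0, 2  →  {$r0:0, $r1:2, $r2:65530, $r3:5, $r4:10}
[5] bne  $r0, $r1, L8  →  {$r0:0, $r1:2, $r2:65530, $r3:5, $r4:10}  ⟨branch taken⟩
[6] or   $r3, $r0, $r0  →  {$r0:0, $r1:2, $r2:65530, $r3:0, $r4:10}
[8] slti  $r1, $r1, 5  →  {$r0:0, $r1:1, $r2:65530, $r3:0, $r4:10}
[9] or   $r2, $r2, $r0  →  {$r0:0, $r1:1, $r2:65530, $r3:0, $r4:10}
[10] slt  $r2, $r3, $r2  →  {$r0:0, $r1:1, $r2:1, $r3:0, $r4:10}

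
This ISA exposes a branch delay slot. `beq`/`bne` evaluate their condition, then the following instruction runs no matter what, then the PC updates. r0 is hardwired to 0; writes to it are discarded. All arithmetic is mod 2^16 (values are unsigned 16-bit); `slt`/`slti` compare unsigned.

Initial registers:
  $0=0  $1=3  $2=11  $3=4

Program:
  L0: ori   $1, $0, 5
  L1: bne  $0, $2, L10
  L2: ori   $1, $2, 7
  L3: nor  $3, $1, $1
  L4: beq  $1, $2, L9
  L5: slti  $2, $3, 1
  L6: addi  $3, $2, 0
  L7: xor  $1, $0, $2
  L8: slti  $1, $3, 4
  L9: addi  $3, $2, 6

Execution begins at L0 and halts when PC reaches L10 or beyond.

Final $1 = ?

PC=0  ori   $1, $0, 5        | $0=0 $1=5 $2=11 $3=4
PC=1  bne  $0, $2, L10       | $0=0 $1=5 $2=11 $3=4  [TAKEN]
PC=2  ori   $1, $2, 7        | $0=0 $1=15 $2=11 $3=4

15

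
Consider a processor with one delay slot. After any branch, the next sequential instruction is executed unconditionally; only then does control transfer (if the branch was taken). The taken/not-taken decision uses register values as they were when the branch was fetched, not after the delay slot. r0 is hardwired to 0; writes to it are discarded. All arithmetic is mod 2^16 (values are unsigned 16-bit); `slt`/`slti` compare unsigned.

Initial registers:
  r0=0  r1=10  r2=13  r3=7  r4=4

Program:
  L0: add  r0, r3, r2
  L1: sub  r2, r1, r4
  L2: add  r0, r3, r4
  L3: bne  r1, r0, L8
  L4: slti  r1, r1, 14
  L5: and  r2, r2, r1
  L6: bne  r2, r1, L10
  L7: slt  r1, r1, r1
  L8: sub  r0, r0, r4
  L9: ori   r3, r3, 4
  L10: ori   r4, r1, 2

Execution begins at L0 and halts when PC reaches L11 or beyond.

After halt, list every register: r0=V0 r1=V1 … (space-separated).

  step pc=0: add  r0, r3, r2  regs=(0,10,13,7,4)
  step pc=1: sub  r2, r1, r4  regs=(0,10,6,7,4)
  step pc=2: add  r0, r3, r4  regs=(0,10,6,7,4)
  step pc=3: bne  r1, r0, L8  cond=T  regs=(0,10,6,7,4)
  step pc=4: slti  r1, r1, 14  regs=(0,1,6,7,4)
  step pc=8: sub  r0, r0, r4  regs=(0,1,6,7,4)
  step pc=9: ori   r3, r3, 4  regs=(0,1,6,7,4)
  step pc=10: ori   r4, r1, 2  regs=(0,1,6,7,3)

r0=0 r1=1 r2=6 r3=7 r4=3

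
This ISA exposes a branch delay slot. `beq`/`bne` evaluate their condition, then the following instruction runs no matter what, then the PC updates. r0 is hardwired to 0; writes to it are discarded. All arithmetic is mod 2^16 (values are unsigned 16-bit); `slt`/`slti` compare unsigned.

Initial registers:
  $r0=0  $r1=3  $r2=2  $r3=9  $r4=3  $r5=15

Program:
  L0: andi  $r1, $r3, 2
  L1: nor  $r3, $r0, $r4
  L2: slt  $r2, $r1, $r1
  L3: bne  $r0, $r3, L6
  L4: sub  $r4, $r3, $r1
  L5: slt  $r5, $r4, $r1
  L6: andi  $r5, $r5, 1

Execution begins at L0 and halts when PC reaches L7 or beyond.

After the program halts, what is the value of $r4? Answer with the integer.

  step pc=0: andi  $r1, $r3, 2  regs=(0,0,2,9,3,15)
  step pc=1: nor  $r3, $r0, $r4  regs=(0,0,2,65532,3,15)
  step pc=2: slt  $r2, $r1, $r1  regs=(0,0,0,65532,3,15)
  step pc=3: bne  $r0, $r3, L6  cond=T  regs=(0,0,0,65532,3,15)
  step pc=4: sub  $r4, $r3, $r1  regs=(0,0,0,65532,65532,15)
  step pc=6: andi  $r5, $r5, 1  regs=(0,0,0,65532,65532,1)

65532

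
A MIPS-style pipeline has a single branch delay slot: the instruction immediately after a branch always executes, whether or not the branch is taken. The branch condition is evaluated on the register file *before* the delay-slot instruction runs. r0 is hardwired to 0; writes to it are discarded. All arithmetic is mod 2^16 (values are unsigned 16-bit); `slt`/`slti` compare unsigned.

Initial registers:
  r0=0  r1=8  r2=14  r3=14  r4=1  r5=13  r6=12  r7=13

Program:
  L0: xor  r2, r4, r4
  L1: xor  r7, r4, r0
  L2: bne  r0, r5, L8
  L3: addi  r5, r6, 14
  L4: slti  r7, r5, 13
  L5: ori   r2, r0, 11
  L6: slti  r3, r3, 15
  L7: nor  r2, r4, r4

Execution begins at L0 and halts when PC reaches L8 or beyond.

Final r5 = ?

  step pc=0: xor  r2, r4, r4  regs=(0,8,0,14,1,13,12,13)
  step pc=1: xor  r7, r4, r0  regs=(0,8,0,14,1,13,12,1)
  step pc=2: bne  r0, r5, L8  cond=T  regs=(0,8,0,14,1,13,12,1)
  step pc=3: addi  r5, r6, 14  regs=(0,8,0,14,1,26,12,1)

26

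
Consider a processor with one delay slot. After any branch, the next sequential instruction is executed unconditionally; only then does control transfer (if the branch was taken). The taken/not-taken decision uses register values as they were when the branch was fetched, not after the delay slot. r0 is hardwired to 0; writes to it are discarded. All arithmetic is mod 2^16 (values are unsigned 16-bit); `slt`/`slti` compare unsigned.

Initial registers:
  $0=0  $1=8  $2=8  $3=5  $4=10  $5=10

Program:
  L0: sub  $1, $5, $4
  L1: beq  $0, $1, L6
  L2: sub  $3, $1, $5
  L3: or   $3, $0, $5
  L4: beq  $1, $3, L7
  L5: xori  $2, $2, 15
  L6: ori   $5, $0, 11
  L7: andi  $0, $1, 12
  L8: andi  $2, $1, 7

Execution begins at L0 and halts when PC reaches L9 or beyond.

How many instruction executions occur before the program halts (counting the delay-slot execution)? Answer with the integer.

[0] sub  $1, $5, $4  →  {$0:0, $1:0, $2:8, $3:5, $4:10, $5:10}
[1] beq  $0, $1, L6  →  {$0:0, $1:0, $2:8, $3:5, $4:10, $5:10}  ⟨branch taken⟩
[2] sub  $3, $1, $5  →  {$0:0, $1:0, $2:8, $3:65526, $4:10, $5:10}
[6] ori   $5, $0, 11  →  {$0:0, $1:0, $2:8, $3:65526, $4:10, $5:11}
[7] andi  $0, $1, 12  →  {$0:0, $1:0, $2:8, $3:65526, $4:10, $5:11}
[8] andi  $2, $1, 7  →  {$0:0, $1:0, $2:0, $3:65526, $4:10, $5:11}

6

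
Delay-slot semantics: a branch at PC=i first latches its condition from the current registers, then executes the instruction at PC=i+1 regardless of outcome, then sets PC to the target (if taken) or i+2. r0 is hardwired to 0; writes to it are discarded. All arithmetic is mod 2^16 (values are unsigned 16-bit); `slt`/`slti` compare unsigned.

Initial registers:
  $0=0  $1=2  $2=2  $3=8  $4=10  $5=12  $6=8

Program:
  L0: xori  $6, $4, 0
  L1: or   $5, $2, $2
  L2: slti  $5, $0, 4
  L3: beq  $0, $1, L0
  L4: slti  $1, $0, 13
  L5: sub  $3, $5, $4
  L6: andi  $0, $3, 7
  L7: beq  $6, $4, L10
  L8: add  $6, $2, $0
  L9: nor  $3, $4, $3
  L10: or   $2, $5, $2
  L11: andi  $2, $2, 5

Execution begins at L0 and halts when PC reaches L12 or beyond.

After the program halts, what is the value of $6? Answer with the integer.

[0] xori  $6, $4, 0  →  {$0:0, $1:2, $2:2, $3:8, $4:10, $5:12, $6:10}
[1] or   $5, $2, $2  →  {$0:0, $1:2, $2:2, $3:8, $4:10, $5:2, $6:10}
[2] slti  $5, $0, 4  →  {$0:0, $1:2, $2:2, $3:8, $4:10, $5:1, $6:10}
[3] beq  $0, $1, L0  →  {$0:0, $1:2, $2:2, $3:8, $4:10, $5:1, $6:10}  ⟨branch fallthrough⟩
[4] slti  $1, $0, 13  →  {$0:0, $1:1, $2:2, $3:8, $4:10, $5:1, $6:10}
[5] sub  $3, $5, $4  →  {$0:0, $1:1, $2:2, $3:65527, $4:10, $5:1, $6:10}
[6] andi  $0, $3, 7  →  {$0:0, $1:1, $2:2, $3:65527, $4:10, $5:1, $6:10}
[7] beq  $6, $4, L10  →  {$0:0, $1:1, $2:2, $3:65527, $4:10, $5:1, $6:10}  ⟨branch taken⟩
[8] add  $6, $2, $0  →  {$0:0, $1:1, $2:2, $3:65527, $4:10, $5:1, $6:2}
[10] or   $2, $5, $2  →  {$0:0, $1:1, $2:3, $3:65527, $4:10, $5:1, $6:2}
[11] andi  $2, $2, 5  →  {$0:0, $1:1, $2:1, $3:65527, $4:10, $5:1, $6:2}

2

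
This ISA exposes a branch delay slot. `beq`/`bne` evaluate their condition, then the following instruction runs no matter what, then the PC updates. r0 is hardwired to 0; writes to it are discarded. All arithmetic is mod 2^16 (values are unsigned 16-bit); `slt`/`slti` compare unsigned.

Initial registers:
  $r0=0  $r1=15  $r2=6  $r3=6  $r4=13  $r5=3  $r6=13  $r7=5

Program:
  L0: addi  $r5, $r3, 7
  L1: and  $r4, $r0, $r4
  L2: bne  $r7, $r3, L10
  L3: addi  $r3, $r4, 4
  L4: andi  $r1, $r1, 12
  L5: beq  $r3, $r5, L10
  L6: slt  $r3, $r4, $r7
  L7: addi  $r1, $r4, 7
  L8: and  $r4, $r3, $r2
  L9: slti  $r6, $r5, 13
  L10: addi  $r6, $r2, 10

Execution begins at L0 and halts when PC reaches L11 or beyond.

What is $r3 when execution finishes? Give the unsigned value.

4

[0] addi  $r5, $r3, 7  →  {$r0:0, $r1:15, $r2:6, $r3:6, $r4:13, $r5:13, $r6:13, $r7:5}
[1] and  $r4, $r0, $r4  →  {$r0:0, $r1:15, $r2:6, $r3:6, $r4:0, $r5:13, $r6:13, $r7:5}
[2] bne  $r7, $r3, L10  →  {$r0:0, $r1:15, $r2:6, $r3:6, $r4:0, $r5:13, $r6:13, $r7:5}  ⟨branch taken⟩
[3] addi  $r3, $r4, 4  →  {$r0:0, $r1:15, $r2:6, $r3:4, $r4:0, $r5:13, $r6:13, $r7:5}
[10] addi  $r6, $r2, 10  →  {$r0:0, $r1:15, $r2:6, $r3:4, $r4:0, $r5:13, $r6:16, $r7:5}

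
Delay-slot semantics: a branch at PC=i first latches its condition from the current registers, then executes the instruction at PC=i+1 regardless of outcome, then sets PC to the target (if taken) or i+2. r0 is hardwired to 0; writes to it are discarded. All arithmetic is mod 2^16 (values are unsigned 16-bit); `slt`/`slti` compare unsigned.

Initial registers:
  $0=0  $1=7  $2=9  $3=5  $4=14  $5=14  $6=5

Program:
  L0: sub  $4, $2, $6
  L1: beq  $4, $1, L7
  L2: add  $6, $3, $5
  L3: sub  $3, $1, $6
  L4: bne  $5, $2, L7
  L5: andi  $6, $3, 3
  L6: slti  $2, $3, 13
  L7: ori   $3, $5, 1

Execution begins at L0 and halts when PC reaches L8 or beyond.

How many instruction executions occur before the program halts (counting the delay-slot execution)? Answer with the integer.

7

PC=0  sub  $4, $2, $6        | $0=0 $1=7 $2=9 $3=5 $4=4 $5=14 $6=5
PC=1  beq  $4, $1, L7        | $0=0 $1=7 $2=9 $3=5 $4=4 $5=14 $6=5  [not taken]
PC=2  add  $6, $3, $5        | $0=0 $1=7 $2=9 $3=5 $4=4 $5=14 $6=19
PC=3  sub  $3, $1, $6        | $0=0 $1=7 $2=9 $3=65524 $4=4 $5=14 $6=19
PC=4  bne  $5, $2, L7        | $0=0 $1=7 $2=9 $3=65524 $4=4 $5=14 $6=19  [TAKEN]
PC=5  andi  $6, $3, 3        | $0=0 $1=7 $2=9 $3=65524 $4=4 $5=14 $6=0
PC=7  ori   $3, $5, 1        | $0=0 $1=7 $2=9 $3=15 $4=4 $5=14 $6=0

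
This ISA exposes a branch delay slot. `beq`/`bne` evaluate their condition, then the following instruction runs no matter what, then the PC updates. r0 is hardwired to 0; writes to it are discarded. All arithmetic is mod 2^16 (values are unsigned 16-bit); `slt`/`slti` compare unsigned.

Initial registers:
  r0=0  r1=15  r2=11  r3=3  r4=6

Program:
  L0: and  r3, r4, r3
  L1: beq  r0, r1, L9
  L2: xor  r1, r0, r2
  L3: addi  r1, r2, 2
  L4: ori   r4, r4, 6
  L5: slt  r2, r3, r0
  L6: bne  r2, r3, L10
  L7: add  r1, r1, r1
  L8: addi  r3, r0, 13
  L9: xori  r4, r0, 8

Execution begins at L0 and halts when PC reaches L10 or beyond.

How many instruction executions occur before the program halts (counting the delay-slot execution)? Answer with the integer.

8

[0] and  r3, r4, r3  →  {r0:0, r1:15, r2:11, r3:2, r4:6}
[1] beq  r0, r1, L9  →  {r0:0, r1:15, r2:11, r3:2, r4:6}  ⟨branch fallthrough⟩
[2] xor  r1, r0, r2  →  {r0:0, r1:11, r2:11, r3:2, r4:6}
[3] addi  r1, r2, 2  →  {r0:0, r1:13, r2:11, r3:2, r4:6}
[4] ori   r4, r4, 6  →  {r0:0, r1:13, r2:11, r3:2, r4:6}
[5] slt  r2, r3, r0  →  {r0:0, r1:13, r2:0, r3:2, r4:6}
[6] bne  r2, r3, L10  →  {r0:0, r1:13, r2:0, r3:2, r4:6}  ⟨branch taken⟩
[7] add  r1, r1, r1  →  {r0:0, r1:26, r2:0, r3:2, r4:6}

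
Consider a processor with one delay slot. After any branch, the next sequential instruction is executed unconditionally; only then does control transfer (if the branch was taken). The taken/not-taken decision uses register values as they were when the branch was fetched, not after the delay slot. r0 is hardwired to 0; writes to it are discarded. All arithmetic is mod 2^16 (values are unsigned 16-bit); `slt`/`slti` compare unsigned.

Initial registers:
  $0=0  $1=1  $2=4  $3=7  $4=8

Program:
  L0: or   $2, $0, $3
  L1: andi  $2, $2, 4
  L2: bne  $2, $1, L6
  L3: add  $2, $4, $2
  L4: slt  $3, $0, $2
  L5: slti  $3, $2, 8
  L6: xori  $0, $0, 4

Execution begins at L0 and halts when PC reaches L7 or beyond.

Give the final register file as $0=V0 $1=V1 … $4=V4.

  step pc=0: or   $2, $0, $3  regs=(0,1,7,7,8)
  step pc=1: andi  $2, $2, 4  regs=(0,1,4,7,8)
  step pc=2: bne  $2, $1, L6  cond=T  regs=(0,1,4,7,8)
  step pc=3: add  $2, $4, $2  regs=(0,1,12,7,8)
  step pc=6: xori  $0, $0, 4  regs=(0,1,12,7,8)

$0=0 $1=1 $2=12 $3=7 $4=8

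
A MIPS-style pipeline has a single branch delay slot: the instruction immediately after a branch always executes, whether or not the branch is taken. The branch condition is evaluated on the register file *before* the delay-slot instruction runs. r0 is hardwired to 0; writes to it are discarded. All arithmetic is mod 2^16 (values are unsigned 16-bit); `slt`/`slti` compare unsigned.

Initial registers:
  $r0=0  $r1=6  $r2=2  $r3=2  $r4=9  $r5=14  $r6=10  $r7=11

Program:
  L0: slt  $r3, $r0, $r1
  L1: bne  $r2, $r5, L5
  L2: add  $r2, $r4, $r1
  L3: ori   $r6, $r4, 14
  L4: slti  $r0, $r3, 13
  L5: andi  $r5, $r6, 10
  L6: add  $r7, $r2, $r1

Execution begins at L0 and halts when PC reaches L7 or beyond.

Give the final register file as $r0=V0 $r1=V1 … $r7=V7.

$r0=0 $r1=6 $r2=15 $r3=1 $r4=9 $r5=10 $r6=10 $r7=21

[0] slt  $r3, $r0, $r1  →  {$r0:0, $r1:6, $r2:2, $r3:1, $r4:9, $r5:14, $r6:10, $r7:11}
[1] bne  $r2, $r5, L5  →  {$r0:0, $r1:6, $r2:2, $r3:1, $r4:9, $r5:14, $r6:10, $r7:11}  ⟨branch taken⟩
[2] add  $r2, $r4, $r1  →  {$r0:0, $r1:6, $r2:15, $r3:1, $r4:9, $r5:14, $r6:10, $r7:11}
[5] andi  $r5, $r6, 10  →  {$r0:0, $r1:6, $r2:15, $r3:1, $r4:9, $r5:10, $r6:10, $r7:11}
[6] add  $r7, $r2, $r1  →  {$r0:0, $r1:6, $r2:15, $r3:1, $r4:9, $r5:10, $r6:10, $r7:21}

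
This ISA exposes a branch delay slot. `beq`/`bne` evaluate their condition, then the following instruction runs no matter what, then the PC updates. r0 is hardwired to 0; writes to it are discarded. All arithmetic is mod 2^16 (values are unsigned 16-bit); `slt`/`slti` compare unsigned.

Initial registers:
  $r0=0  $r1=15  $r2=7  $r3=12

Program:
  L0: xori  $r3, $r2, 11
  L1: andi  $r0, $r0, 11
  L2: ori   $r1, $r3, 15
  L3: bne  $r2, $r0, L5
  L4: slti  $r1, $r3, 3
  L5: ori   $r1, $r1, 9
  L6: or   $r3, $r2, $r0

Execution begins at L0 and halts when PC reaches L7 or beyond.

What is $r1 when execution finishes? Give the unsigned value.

  step pc=0: xori  $r3, $r2, 11  regs=(0,15,7,12)
  step pc=1: andi  $r0, $r0, 11  regs=(0,15,7,12)
  step pc=2: ori   $r1, $r3, 15  regs=(0,15,7,12)
  step pc=3: bne  $r2, $r0, L5  cond=T  regs=(0,15,7,12)
  step pc=4: slti  $r1, $r3, 3  regs=(0,0,7,12)
  step pc=5: ori   $r1, $r1, 9  regs=(0,9,7,12)
  step pc=6: or   $r3, $r2, $r0  regs=(0,9,7,7)

9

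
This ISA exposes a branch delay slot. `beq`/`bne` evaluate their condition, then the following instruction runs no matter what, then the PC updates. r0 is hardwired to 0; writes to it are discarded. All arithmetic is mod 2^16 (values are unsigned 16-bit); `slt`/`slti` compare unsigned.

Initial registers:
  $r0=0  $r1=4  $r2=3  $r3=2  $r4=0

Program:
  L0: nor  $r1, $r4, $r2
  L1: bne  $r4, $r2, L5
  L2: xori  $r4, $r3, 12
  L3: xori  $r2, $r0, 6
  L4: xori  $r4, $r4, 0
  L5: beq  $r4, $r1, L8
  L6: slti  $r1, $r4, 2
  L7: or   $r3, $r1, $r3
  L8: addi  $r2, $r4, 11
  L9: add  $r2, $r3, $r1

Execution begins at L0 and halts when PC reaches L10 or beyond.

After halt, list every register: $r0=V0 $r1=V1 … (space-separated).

#0 nor  $r1, $r4, $r2 ; 0/65532/3/2/0
#1 bne  $r4, $r2, L5 ; 0/65532/3/2/0 ; →target
#2 xori  $r4, $r3, 12 ; 0/65532/3/2/14
#5 beq  $r4, $r1, L8 ; 0/65532/3/2/14 ; →fallthru
#6 slti  $r1, $r4, 2 ; 0/0/3/2/14
#7 or   $r3, $r1, $r3 ; 0/0/3/2/14
#8 addi  $r2, $r4, 11 ; 0/0/25/2/14
#9 add  $r2, $r3, $r1 ; 0/0/2/2/14

$r0=0 $r1=0 $r2=2 $r3=2 $r4=14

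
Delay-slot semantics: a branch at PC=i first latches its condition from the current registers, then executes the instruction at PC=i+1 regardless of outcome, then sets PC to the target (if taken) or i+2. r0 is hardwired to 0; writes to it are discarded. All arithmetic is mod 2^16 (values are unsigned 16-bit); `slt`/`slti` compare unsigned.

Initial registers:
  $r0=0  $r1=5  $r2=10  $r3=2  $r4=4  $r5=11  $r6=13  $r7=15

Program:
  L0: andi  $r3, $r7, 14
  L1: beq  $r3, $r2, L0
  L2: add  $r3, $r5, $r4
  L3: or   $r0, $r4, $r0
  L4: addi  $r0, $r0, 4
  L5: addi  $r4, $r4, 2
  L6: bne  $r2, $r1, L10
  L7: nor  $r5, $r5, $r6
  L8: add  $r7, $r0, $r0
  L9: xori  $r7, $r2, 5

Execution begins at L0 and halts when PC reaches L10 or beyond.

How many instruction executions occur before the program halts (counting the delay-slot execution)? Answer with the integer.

8

  step pc=0: andi  $r3, $r7, 14  regs=(0,5,10,14,4,11,13,15)
  step pc=1: beq  $r3, $r2, L0  cond=F  regs=(0,5,10,14,4,11,13,15)
  step pc=2: add  $r3, $r5, $r4  regs=(0,5,10,15,4,11,13,15)
  step pc=3: or   $r0, $r4, $r0  regs=(0,5,10,15,4,11,13,15)
  step pc=4: addi  $r0, $r0, 4  regs=(0,5,10,15,4,11,13,15)
  step pc=5: addi  $r4, $r4, 2  regs=(0,5,10,15,6,11,13,15)
  step pc=6: bne  $r2, $r1, L10  cond=T  regs=(0,5,10,15,6,11,13,15)
  step pc=7: nor  $r5, $r5, $r6  regs=(0,5,10,15,6,65520,13,15)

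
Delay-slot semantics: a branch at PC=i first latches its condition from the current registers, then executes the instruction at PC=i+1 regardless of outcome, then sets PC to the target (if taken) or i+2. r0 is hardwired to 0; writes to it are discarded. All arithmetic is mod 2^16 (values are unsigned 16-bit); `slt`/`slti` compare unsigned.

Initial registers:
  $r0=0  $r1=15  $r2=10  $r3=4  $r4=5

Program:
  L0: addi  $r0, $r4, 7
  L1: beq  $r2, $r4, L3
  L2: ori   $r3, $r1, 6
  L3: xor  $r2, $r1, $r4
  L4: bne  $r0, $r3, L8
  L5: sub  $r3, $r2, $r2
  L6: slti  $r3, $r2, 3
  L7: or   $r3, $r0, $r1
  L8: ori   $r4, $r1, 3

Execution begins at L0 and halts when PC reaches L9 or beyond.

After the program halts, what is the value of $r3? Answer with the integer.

0

  step pc=0: addi  $r0, $r4, 7  regs=(0,15,10,4,5)
  step pc=1: beq  $r2, $r4, L3  cond=F  regs=(0,15,10,4,5)
  step pc=2: ori   $r3, $r1, 6  regs=(0,15,10,15,5)
  step pc=3: xor  $r2, $r1, $r4  regs=(0,15,10,15,5)
  step pc=4: bne  $r0, $r3, L8  cond=T  regs=(0,15,10,15,5)
  step pc=5: sub  $r3, $r2, $r2  regs=(0,15,10,0,5)
  step pc=8: ori   $r4, $r1, 3  regs=(0,15,10,0,15)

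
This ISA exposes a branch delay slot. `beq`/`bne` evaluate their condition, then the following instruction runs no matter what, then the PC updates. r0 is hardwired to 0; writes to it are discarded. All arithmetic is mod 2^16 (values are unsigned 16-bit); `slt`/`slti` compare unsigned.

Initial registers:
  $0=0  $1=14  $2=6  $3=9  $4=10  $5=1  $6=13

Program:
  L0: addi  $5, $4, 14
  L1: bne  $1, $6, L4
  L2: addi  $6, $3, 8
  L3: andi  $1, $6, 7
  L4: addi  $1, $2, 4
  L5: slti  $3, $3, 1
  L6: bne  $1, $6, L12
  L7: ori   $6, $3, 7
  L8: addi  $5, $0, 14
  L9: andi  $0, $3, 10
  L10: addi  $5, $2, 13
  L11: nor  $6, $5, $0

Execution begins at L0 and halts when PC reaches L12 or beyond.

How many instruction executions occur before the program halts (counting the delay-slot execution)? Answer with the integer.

[0] addi  $5, $4, 14  →  {$0:0, $1:14, $2:6, $3:9, $4:10, $5:24, $6:13}
[1] bne  $1, $6, L4  →  {$0:0, $1:14, $2:6, $3:9, $4:10, $5:24, $6:13}  ⟨branch taken⟩
[2] addi  $6, $3, 8  →  {$0:0, $1:14, $2:6, $3:9, $4:10, $5:24, $6:17}
[4] addi  $1, $2, 4  →  {$0:0, $1:10, $2:6, $3:9, $4:10, $5:24, $6:17}
[5] slti  $3, $3, 1  →  {$0:0, $1:10, $2:6, $3:0, $4:10, $5:24, $6:17}
[6] bne  $1, $6, L12  →  {$0:0, $1:10, $2:6, $3:0, $4:10, $5:24, $6:17}  ⟨branch taken⟩
[7] ori   $6, $3, 7  →  {$0:0, $1:10, $2:6, $3:0, $4:10, $5:24, $6:7}

7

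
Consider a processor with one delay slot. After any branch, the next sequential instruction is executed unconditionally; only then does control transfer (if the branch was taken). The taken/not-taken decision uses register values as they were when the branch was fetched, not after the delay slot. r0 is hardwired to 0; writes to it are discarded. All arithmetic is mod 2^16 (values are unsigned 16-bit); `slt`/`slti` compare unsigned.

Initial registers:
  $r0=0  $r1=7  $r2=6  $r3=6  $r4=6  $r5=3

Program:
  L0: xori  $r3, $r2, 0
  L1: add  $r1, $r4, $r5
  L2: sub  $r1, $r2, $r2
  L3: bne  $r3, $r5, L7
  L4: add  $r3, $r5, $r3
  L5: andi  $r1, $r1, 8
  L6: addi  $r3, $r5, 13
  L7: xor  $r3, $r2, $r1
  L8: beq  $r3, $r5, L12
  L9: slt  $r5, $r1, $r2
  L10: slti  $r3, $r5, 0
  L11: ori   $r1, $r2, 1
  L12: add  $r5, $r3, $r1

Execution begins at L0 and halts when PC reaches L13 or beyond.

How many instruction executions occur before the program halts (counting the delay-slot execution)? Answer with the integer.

11

[0] xori  $r3, $r2, 0  →  {$r0:0, $r1:7, $r2:6, $r3:6, $r4:6, $r5:3}
[1] add  $r1, $r4, $r5  →  {$r0:0, $r1:9, $r2:6, $r3:6, $r4:6, $r5:3}
[2] sub  $r1, $r2, $r2  →  {$r0:0, $r1:0, $r2:6, $r3:6, $r4:6, $r5:3}
[3] bne  $r3, $r5, L7  →  {$r0:0, $r1:0, $r2:6, $r3:6, $r4:6, $r5:3}  ⟨branch taken⟩
[4] add  $r3, $r5, $r3  →  {$r0:0, $r1:0, $r2:6, $r3:9, $r4:6, $r5:3}
[7] xor  $r3, $r2, $r1  →  {$r0:0, $r1:0, $r2:6, $r3:6, $r4:6, $r5:3}
[8] beq  $r3, $r5, L12  →  {$r0:0, $r1:0, $r2:6, $r3:6, $r4:6, $r5:3}  ⟨branch fallthrough⟩
[9] slt  $r5, $r1, $r2  →  {$r0:0, $r1:0, $r2:6, $r3:6, $r4:6, $r5:1}
[10] slti  $r3, $r5, 0  →  {$r0:0, $r1:0, $r2:6, $r3:0, $r4:6, $r5:1}
[11] ori   $r1, $r2, 1  →  {$r0:0, $r1:7, $r2:6, $r3:0, $r4:6, $r5:1}
[12] add  $r5, $r3, $r1  →  {$r0:0, $r1:7, $r2:6, $r3:0, $r4:6, $r5:7}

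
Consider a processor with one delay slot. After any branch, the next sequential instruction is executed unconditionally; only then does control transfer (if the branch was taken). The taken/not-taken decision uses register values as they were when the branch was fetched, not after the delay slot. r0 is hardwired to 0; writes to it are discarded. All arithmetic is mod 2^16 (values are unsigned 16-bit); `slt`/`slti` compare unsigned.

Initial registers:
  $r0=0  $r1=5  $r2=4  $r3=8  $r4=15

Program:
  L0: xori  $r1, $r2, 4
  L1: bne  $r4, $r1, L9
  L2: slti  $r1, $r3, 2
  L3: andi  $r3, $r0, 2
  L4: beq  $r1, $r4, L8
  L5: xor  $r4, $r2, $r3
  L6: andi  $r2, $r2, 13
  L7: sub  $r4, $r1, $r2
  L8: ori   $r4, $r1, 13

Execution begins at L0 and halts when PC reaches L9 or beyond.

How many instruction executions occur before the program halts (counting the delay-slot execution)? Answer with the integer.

  step pc=0: xori  $r1, $r2, 4  regs=(0,0,4,8,15)
  step pc=1: bne  $r4, $r1, L9  cond=T  regs=(0,0,4,8,15)
  step pc=2: slti  $r1, $r3, 2  regs=(0,0,4,8,15)

3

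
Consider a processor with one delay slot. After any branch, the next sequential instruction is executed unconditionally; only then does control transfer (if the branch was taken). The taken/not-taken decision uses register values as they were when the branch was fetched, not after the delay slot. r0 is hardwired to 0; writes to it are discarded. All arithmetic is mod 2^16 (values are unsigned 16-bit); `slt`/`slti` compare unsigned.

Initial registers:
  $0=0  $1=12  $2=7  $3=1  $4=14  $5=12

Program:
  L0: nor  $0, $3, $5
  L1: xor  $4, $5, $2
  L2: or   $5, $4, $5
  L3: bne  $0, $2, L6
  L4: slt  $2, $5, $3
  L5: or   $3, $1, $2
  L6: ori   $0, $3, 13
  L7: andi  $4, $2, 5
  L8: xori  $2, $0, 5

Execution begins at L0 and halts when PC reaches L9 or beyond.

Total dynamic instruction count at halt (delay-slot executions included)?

  step pc=0: nor  $0, $3, $5  regs=(0,12,7,1,14,12)
  step pc=1: xor  $4, $5, $2  regs=(0,12,7,1,11,12)
  step pc=2: or   $5, $4, $5  regs=(0,12,7,1,11,15)
  step pc=3: bne  $0, $2, L6  cond=T  regs=(0,12,7,1,11,15)
  step pc=4: slt  $2, $5, $3  regs=(0,12,0,1,11,15)
  step pc=6: ori   $0, $3, 13  regs=(0,12,0,1,11,15)
  step pc=7: andi  $4, $2, 5  regs=(0,12,0,1,0,15)
  step pc=8: xori  $2, $0, 5  regs=(0,12,5,1,0,15)

8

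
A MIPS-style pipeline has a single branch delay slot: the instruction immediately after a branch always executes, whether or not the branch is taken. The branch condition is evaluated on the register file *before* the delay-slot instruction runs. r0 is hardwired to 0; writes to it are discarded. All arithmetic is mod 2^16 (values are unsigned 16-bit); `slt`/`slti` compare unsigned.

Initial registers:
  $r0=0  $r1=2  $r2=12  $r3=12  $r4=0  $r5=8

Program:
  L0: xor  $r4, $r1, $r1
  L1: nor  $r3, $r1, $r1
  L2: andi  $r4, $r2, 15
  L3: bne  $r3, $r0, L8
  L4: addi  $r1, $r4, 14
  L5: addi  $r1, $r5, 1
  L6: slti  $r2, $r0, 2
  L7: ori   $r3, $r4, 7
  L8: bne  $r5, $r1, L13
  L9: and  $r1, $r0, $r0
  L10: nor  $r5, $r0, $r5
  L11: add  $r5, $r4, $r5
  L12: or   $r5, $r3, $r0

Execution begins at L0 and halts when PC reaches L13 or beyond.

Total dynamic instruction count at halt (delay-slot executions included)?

7

#0 xor  $r4, $r1, $r1 ; 0/2/12/12/0/8
#1 nor  $r3, $r1, $r1 ; 0/2/12/65533/0/8
#2 andi  $r4, $r2, 15 ; 0/2/12/65533/12/8
#3 bne  $r3, $r0, L8 ; 0/2/12/65533/12/8 ; →target
#4 addi  $r1, $r4, 14 ; 0/26/12/65533/12/8
#8 bne  $r5, $r1, L13 ; 0/26/12/65533/12/8 ; →target
#9 and  $r1, $r0, $r0 ; 0/0/12/65533/12/8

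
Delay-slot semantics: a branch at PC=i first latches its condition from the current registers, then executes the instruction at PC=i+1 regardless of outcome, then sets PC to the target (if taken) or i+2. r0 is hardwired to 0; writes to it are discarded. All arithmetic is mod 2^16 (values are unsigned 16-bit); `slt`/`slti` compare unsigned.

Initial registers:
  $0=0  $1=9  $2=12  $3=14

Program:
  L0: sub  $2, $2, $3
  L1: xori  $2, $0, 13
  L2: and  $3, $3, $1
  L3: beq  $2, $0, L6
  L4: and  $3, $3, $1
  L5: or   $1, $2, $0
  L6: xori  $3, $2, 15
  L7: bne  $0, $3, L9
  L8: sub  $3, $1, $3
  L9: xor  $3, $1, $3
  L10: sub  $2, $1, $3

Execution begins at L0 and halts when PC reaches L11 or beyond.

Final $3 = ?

6

  step pc=0: sub  $2, $2, $3  regs=(0,9,65534,14)
  step pc=1: xori  $2, $0, 13  regs=(0,9,13,14)
  step pc=2: and  $3, $3, $1  regs=(0,9,13,8)
  step pc=3: beq  $2, $0, L6  cond=F  regs=(0,9,13,8)
  step pc=4: and  $3, $3, $1  regs=(0,9,13,8)
  step pc=5: or   $1, $2, $0  regs=(0,13,13,8)
  step pc=6: xori  $3, $2, 15  regs=(0,13,13,2)
  step pc=7: bne  $0, $3, L9  cond=T  regs=(0,13,13,2)
  step pc=8: sub  $3, $1, $3  regs=(0,13,13,11)
  step pc=9: xor  $3, $1, $3  regs=(0,13,13,6)
  step pc=10: sub  $2, $1, $3  regs=(0,13,7,6)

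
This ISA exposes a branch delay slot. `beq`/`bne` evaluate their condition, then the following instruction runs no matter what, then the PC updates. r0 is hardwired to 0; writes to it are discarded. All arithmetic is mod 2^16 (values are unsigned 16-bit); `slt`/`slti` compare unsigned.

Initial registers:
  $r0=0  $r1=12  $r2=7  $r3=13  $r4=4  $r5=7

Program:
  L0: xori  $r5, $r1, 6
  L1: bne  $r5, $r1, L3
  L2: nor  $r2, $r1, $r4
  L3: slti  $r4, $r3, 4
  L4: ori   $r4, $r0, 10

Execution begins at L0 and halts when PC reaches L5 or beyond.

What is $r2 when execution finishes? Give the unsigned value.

  step pc=0: xori  $r5, $r1, 6  regs=(0,12,7,13,4,10)
  step pc=1: bne  $r5, $r1, L3  cond=T  regs=(0,12,7,13,4,10)
  step pc=2: nor  $r2, $r1, $r4  regs=(0,12,65523,13,4,10)
  step pc=3: slti  $r4, $r3, 4  regs=(0,12,65523,13,0,10)
  step pc=4: ori   $r4, $r0, 10  regs=(0,12,65523,13,10,10)

65523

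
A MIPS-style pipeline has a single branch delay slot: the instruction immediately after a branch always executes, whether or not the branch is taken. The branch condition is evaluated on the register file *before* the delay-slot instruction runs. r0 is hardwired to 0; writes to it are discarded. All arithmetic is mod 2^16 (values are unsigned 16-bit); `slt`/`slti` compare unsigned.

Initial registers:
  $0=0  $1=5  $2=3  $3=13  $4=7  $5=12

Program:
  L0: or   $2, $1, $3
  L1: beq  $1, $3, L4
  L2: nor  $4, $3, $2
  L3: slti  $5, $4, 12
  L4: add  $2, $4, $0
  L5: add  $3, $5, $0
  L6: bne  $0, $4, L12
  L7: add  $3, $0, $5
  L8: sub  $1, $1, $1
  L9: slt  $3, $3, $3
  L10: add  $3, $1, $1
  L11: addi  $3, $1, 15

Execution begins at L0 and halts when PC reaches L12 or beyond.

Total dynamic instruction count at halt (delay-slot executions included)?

[0] or   $2, $1, $3  →  {$0:0, $1:5, $2:13, $3:13, $4:7, $5:12}
[1] beq  $1, $3, L4  →  {$0:0, $1:5, $2:13, $3:13, $4:7, $5:12}  ⟨branch fallthrough⟩
[2] nor  $4, $3, $2  →  {$0:0, $1:5, $2:13, $3:13, $4:65522, $5:12}
[3] slti  $5, $4, 12  →  {$0:0, $1:5, $2:13, $3:13, $4:65522, $5:0}
[4] add  $2, $4, $0  →  {$0:0, $1:5, $2:65522, $3:13, $4:65522, $5:0}
[5] add  $3, $5, $0  →  {$0:0, $1:5, $2:65522, $3:0, $4:65522, $5:0}
[6] bne  $0, $4, L12  →  {$0:0, $1:5, $2:65522, $3:0, $4:65522, $5:0}  ⟨branch taken⟩
[7] add  $3, $0, $5  →  {$0:0, $1:5, $2:65522, $3:0, $4:65522, $5:0}

8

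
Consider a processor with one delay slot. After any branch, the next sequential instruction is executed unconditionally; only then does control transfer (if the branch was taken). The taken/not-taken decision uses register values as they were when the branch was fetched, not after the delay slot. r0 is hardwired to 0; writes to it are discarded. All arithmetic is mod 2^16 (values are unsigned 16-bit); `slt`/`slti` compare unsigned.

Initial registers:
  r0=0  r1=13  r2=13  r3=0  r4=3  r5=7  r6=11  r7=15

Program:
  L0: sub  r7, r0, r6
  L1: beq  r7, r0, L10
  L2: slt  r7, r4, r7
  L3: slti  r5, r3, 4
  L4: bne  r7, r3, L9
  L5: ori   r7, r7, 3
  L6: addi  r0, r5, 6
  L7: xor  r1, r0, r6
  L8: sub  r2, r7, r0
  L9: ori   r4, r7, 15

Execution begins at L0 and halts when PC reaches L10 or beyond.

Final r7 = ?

#0 sub  r7, r0, r6 ; 0/13/13/0/3/7/11/65525
#1 beq  r7, r0, L10 ; 0/13/13/0/3/7/11/65525 ; →fallthru
#2 slt  r7, r4, r7 ; 0/13/13/0/3/7/11/1
#3 slti  r5, r3, 4 ; 0/13/13/0/3/1/11/1
#4 bne  r7, r3, L9 ; 0/13/13/0/3/1/11/1 ; →target
#5 ori   r7, r7, 3 ; 0/13/13/0/3/1/11/3
#9 ori   r4, r7, 15 ; 0/13/13/0/15/1/11/3

3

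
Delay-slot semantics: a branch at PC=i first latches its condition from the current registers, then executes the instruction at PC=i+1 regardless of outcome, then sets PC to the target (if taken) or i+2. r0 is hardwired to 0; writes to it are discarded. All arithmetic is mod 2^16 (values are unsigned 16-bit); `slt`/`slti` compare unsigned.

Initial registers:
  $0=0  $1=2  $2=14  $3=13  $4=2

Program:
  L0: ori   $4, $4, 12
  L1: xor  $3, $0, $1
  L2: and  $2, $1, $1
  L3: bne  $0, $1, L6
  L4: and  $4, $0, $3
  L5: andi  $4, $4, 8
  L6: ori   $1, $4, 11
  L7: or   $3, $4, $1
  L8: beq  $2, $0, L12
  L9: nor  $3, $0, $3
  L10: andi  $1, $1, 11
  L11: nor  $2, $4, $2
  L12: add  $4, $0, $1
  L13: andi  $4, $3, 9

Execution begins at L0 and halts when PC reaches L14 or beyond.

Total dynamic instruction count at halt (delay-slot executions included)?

#0 ori   $4, $4, 12 ; 0/2/14/13/14
#1 xor  $3, $0, $1 ; 0/2/14/2/14
#2 and  $2, $1, $1 ; 0/2/2/2/14
#3 bne  $0, $1, L6 ; 0/2/2/2/14 ; →target
#4 and  $4, $0, $3 ; 0/2/2/2/0
#6 ori   $1, $4, 11 ; 0/11/2/2/0
#7 or   $3, $4, $1 ; 0/11/2/11/0
#8 beq  $2, $0, L12 ; 0/11/2/11/0 ; →fallthru
#9 nor  $3, $0, $3 ; 0/11/2/65524/0
#10 andi  $1, $1, 11 ; 0/11/2/65524/0
#11 nor  $2, $4, $2 ; 0/11/65533/65524/0
#12 add  $4, $0, $1 ; 0/11/65533/65524/11
#13 andi  $4, $3, 9 ; 0/11/65533/65524/0

13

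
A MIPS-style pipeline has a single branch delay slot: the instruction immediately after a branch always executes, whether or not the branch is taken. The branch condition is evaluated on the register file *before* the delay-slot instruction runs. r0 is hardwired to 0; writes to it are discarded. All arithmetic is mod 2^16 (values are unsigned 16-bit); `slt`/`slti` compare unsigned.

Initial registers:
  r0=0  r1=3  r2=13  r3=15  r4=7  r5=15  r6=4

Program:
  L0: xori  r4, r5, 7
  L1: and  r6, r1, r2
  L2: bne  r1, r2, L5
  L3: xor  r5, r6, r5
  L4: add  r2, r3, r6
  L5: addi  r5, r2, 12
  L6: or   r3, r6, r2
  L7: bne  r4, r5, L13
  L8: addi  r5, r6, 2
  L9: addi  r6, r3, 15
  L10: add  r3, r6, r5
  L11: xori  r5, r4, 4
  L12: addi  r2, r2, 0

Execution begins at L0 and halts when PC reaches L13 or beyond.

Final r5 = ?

3

[0] xori  r4, r5, 7  →  {r0:0, r1:3, r2:13, r3:15, r4:8, r5:15, r6:4}
[1] and  r6, r1, r2  →  {r0:0, r1:3, r2:13, r3:15, r4:8, r5:15, r6:1}
[2] bne  r1, r2, L5  →  {r0:0, r1:3, r2:13, r3:15, r4:8, r5:15, r6:1}  ⟨branch taken⟩
[3] xor  r5, r6, r5  →  {r0:0, r1:3, r2:13, r3:15, r4:8, r5:14, r6:1}
[5] addi  r5, r2, 12  →  {r0:0, r1:3, r2:13, r3:15, r4:8, r5:25, r6:1}
[6] or   r3, r6, r2  →  {r0:0, r1:3, r2:13, r3:13, r4:8, r5:25, r6:1}
[7] bne  r4, r5, L13  →  {r0:0, r1:3, r2:13, r3:13, r4:8, r5:25, r6:1}  ⟨branch taken⟩
[8] addi  r5, r6, 2  →  {r0:0, r1:3, r2:13, r3:13, r4:8, r5:3, r6:1}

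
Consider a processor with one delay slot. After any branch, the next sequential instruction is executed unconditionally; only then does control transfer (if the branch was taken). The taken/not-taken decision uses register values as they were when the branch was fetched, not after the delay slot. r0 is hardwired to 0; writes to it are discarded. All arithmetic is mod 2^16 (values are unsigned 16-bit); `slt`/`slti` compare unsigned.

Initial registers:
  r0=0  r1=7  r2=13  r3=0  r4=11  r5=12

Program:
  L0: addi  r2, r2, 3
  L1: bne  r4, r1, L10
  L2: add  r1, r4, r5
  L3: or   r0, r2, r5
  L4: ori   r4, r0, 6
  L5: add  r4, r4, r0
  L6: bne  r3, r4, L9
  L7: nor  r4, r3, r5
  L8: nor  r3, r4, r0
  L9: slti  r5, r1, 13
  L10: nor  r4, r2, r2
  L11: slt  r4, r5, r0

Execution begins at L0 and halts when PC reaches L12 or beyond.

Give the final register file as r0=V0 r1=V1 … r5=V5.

[0] addi  r2, r2, 3  →  {r0:0, r1:7, r2:16, r3:0, r4:11, r5:12}
[1] bne  r4, r1, L10  →  {r0:0, r1:7, r2:16, r3:0, r4:11, r5:12}  ⟨branch taken⟩
[2] add  r1, r4, r5  →  {r0:0, r1:23, r2:16, r3:0, r4:11, r5:12}
[10] nor  r4, r2, r2  →  {r0:0, r1:23, r2:16, r3:0, r4:65519, r5:12}
[11] slt  r4, r5, r0  →  {r0:0, r1:23, r2:16, r3:0, r4:0, r5:12}

r0=0 r1=23 r2=16 r3=0 r4=0 r5=12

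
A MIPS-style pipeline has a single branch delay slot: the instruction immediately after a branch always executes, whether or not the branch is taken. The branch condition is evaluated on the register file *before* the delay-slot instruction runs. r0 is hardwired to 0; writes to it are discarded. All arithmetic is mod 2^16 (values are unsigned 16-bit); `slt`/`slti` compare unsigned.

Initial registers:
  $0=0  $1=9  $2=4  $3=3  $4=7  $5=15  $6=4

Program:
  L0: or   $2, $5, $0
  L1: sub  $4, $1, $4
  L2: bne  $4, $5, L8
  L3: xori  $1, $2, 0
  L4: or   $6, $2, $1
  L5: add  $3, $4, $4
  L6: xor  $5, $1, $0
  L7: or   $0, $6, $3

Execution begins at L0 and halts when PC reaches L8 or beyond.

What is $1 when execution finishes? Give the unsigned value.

#0 or   $2, $5, $0 ; 0/9/15/3/7/15/4
#1 sub  $4, $1, $4 ; 0/9/15/3/2/15/4
#2 bne  $4, $5, L8 ; 0/9/15/3/2/15/4 ; →target
#3 xori  $1, $2, 0 ; 0/15/15/3/2/15/4

15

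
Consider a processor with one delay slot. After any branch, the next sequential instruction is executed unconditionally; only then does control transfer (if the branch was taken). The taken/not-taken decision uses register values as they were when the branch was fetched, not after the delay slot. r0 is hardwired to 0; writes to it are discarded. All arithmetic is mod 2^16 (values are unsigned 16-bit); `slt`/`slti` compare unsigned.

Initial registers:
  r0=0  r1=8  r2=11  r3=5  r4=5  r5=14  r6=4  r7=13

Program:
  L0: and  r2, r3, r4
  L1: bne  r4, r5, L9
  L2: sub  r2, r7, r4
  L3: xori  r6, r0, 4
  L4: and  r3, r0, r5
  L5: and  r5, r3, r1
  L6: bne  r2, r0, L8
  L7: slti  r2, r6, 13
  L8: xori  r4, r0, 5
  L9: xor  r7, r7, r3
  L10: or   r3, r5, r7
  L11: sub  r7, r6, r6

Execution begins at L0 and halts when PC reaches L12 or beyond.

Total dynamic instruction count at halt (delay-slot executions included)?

[0] and  r2, r3, r4  →  {r0:0, r1:8, r2:5, r3:5, r4:5, r5:14, r6:4, r7:13}
[1] bne  r4, r5, L9  →  {r0:0, r1:8, r2:5, r3:5, r4:5, r5:14, r6:4, r7:13}  ⟨branch taken⟩
[2] sub  r2, r7, r4  →  {r0:0, r1:8, r2:8, r3:5, r4:5, r5:14, r6:4, r7:13}
[9] xor  r7, r7, r3  →  {r0:0, r1:8, r2:8, r3:5, r4:5, r5:14, r6:4, r7:8}
[10] or   r3, r5, r7  →  {r0:0, r1:8, r2:8, r3:14, r4:5, r5:14, r6:4, r7:8}
[11] sub  r7, r6, r6  →  {r0:0, r1:8, r2:8, r3:14, r4:5, r5:14, r6:4, r7:0}

6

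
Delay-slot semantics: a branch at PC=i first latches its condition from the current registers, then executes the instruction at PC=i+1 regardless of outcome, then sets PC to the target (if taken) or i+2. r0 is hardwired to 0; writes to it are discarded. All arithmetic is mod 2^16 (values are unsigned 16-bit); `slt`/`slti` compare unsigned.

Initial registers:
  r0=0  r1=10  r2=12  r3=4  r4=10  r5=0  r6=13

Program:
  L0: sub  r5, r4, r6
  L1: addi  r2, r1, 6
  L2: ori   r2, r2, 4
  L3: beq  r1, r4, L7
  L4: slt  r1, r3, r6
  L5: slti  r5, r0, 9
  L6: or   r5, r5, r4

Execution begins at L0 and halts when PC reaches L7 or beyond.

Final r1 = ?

1

#0 sub  r5, r4, r6 ; 0/10/12/4/10/65533/13
#1 addi  r2, r1, 6 ; 0/10/16/4/10/65533/13
#2 ori   r2, r2, 4 ; 0/10/20/4/10/65533/13
#3 beq  r1, r4, L7 ; 0/10/20/4/10/65533/13 ; →target
#4 slt  r1, r3, r6 ; 0/1/20/4/10/65533/13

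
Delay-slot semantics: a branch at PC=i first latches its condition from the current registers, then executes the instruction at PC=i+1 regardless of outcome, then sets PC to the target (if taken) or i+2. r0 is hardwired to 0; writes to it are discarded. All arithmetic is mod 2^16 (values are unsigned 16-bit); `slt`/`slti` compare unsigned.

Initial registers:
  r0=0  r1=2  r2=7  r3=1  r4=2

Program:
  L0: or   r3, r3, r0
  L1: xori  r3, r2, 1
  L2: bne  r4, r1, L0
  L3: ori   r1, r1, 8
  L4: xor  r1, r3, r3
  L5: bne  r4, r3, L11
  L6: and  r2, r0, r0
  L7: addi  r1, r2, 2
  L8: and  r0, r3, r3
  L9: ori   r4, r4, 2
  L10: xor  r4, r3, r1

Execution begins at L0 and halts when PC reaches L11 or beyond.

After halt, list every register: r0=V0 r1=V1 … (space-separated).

r0=0 r1=0 r2=0 r3=6 r4=2

PC=0  or   r3, r3, r0        | r0=0 r1=2 r2=7 r3=1 r4=2
PC=1  xori  r3, r2, 1        | r0=0 r1=2 r2=7 r3=6 r4=2
PC=2  bne  r4, r1, L0        | r0=0 r1=2 r2=7 r3=6 r4=2  [not taken]
PC=3  ori   r1, r1, 8        | r0=0 r1=10 r2=7 r3=6 r4=2
PC=4  xor  r1, r3, r3        | r0=0 r1=0 r2=7 r3=6 r4=2
PC=5  bne  r4, r3, L11       | r0=0 r1=0 r2=7 r3=6 r4=2  [TAKEN]
PC=6  and  r2, r0, r0        | r0=0 r1=0 r2=0 r3=6 r4=2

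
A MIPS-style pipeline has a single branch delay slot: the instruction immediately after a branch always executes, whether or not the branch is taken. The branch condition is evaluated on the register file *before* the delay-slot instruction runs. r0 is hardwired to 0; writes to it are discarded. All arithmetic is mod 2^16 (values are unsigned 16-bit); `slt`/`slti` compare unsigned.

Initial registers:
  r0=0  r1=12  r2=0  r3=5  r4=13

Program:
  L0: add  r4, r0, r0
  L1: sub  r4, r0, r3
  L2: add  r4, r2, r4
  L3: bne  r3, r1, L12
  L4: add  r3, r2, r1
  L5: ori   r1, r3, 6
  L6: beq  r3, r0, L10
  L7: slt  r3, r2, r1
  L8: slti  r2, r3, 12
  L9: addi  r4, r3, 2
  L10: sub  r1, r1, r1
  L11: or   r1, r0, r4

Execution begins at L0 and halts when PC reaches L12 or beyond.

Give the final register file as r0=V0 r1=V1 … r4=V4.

r0=0 r1=12 r2=0 r3=12 r4=65531

  step pc=0: add  r4, r0, r0  regs=(0,12,0,5,0)
  step pc=1: sub  r4, r0, r3  regs=(0,12,0,5,65531)
  step pc=2: add  r4, r2, r4  regs=(0,12,0,5,65531)
  step pc=3: bne  r3, r1, L12  cond=T  regs=(0,12,0,5,65531)
  step pc=4: add  r3, r2, r1  regs=(0,12,0,12,65531)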